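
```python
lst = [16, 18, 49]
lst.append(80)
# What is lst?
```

[16, 18, 49, 80]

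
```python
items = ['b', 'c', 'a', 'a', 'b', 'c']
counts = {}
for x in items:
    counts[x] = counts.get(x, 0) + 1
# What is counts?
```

Initial: counts = {}, items = ['b', 'c', 'a', 'a', 'b', 'c']
See 'b': counts = {'b': 1}
See 'c': counts = {'b': 1, 'c': 1}
See 'a': counts = {'b': 1, 'c': 1, 'a': 1}
See 'a': counts = {'b': 1, 'c': 1, 'a': 2}
See 'b': counts = {'b': 2, 'c': 1, 'a': 2}
See 'c': counts = {'b': 2, 'c': 2, 'a': 2}

{'b': 2, 'c': 2, 'a': 2}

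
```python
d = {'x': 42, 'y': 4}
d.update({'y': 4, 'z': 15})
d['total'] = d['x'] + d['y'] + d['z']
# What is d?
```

After line 1: d = {'x': 42, 'y': 4}
After line 2 (y overwritten, z added): d = {'x': 42, 'y': 4, 'z': 15}
After line 3 (total = 42 + 4 + 15 = 61): d = {'x': 42, 'y': 4, 'z': 15, 'total': 61}

{'x': 42, 'y': 4, 'z': 15, 'total': 61}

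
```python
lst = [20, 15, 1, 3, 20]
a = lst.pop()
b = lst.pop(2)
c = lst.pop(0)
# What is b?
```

After line 1: lst = [20, 15, 1, 3, 20]
After line 2 (pop() -> a = 20): lst = [20, 15, 1, 3]
After line 3 (pop(2) -> b = 1): lst = [20, 15, 3]
After line 4 (pop(0) -> c = 20): lst = [15, 3]

1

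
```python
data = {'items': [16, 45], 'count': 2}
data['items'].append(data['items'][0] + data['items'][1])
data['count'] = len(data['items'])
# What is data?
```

After line 1: data = {'items': [16, 45], 'count': 2}
After line 2 (append 16 + 45 = 61): data = {'items': [16, 45, 61], 'count': 2}
After line 3 (count = len(items) = 3): data = {'items': [16, 45, 61], 'count': 3}

{'items': [16, 45, 61], 'count': 3}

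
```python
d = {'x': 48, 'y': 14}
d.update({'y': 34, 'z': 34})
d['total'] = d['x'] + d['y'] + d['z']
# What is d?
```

After line 1: d = {'x': 48, 'y': 14}
After line 2 (y overwritten, z added): d = {'x': 48, 'y': 34, 'z': 34}
After line 3 (total = 48 + 34 + 34 = 116): d = {'x': 48, 'y': 34, 'z': 34, 'total': 116}

{'x': 48, 'y': 34, 'z': 34, 'total': 116}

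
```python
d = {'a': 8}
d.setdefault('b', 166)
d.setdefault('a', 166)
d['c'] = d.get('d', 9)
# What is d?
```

After line 1: d = {'a': 8}
After line 2 (setdefault adds 'b'=166): d = {'a': 8, 'b': 166}
After line 3 (setdefault 'a' no-op, already exists): d = {'a': 8, 'b': 166}
After line 4 (get('d', 9) returns default since 'd' not in d): d = {'a': 8, 'b': 166, 'c': 9}

{'a': 8, 'b': 166, 'c': 9}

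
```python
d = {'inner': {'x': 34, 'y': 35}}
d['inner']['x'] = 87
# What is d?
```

After line 1: d = {'inner': {'x': 34, 'y': 35}}
After line 2 (inner x overwritten): d = {'inner': {'x': 87, 'y': 35}}

{'inner': {'x': 87, 'y': 35}}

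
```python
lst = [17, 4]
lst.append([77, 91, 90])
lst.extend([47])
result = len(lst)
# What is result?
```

After line 1: lst = [17, 4]
After line 2 (append adds [77, 91, 90] as single element): lst = [17, 4, [77, 91, 90]]
After line 3 (extend unpacks [47], adds 47): lst = [17, 4, [77, 91, 90], 47]
After line 4: result = len(lst) = 4

4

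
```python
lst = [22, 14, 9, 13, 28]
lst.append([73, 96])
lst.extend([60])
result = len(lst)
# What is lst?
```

After line 1: lst = [22, 14, 9, 13, 28]
After line 2 (append adds [73, 96] as single element): lst = [22, 14, 9, 13, 28, [73, 96]]
After line 3 (extend unpacks [60], adds 60): lst = [22, 14, 9, 13, 28, [73, 96], 60]
After line 4: result = len(lst) = 7

[22, 14, 9, 13, 28, [73, 96], 60]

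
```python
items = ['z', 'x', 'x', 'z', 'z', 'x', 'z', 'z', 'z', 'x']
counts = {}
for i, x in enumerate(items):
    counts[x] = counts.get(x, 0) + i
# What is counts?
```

Initial: counts = {}, items = ['z', 'x', 'x', 'z', 'z', 'x', 'z', 'z', 'z', 'x']
i=0, x='z': counts = {'z': 0}
i=1, x='x': counts = {'z': 0, 'x': 1}
i=2, x='x': counts = {'z': 0, 'x': 3}
i=3, x='z': counts = {'z': 3, 'x': 3}
i=4, x='z': counts = {'z': 7, 'x': 3}
i=5, x='x': counts = {'z': 7, 'x': 8}
i=6, x='z': counts = {'z': 13, 'x': 8}
i=7, x='z': counts = {'z': 20, 'x': 8}
i=8, x='z': counts = {'z': 28, 'x': 8}
i=9, x='x': counts = {'z': 28, 'x': 17}

{'z': 28, 'x': 17}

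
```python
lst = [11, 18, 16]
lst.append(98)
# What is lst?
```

[11, 18, 16, 98]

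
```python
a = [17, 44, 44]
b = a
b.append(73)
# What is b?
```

After line 1: a = [17, 44, 44]
After line 2 (b = a is an alias, same object): a = [17, 44, 44], b = [17, 44, 44]
After line 3 (b.append mutates the shared list): a = [17, 44, 44, 73], b = [17, 44, 44, 73]

[17, 44, 44, 73]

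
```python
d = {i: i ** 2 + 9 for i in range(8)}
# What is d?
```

{0: 9, 1: 10, 2: 13, 3: 18, 4: 25, 5: 34, 6: 45, 7: 58}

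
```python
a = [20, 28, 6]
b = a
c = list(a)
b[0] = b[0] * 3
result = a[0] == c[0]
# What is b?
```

After line 1: a = [20, 28, 6]
After line 2 (b = a, alias): a = [20, 28, 6], b = [20, 28, 6]
After line 3 (c = list(a) is a copy, new object): c = [20, 28, 6]
After line 4 (b[0] = 20 * 3 = 60; mutates shared a/b): a = b = [60, 28, 6], c = [20, 28, 6]
After line 5 (a[0] = 60, c[0] = 20; result = False)

[60, 28, 6]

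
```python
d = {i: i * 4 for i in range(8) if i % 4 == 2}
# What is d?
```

{2: 8, 6: 24}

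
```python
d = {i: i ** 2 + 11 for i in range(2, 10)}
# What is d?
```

{2: 15, 3: 20, 4: 27, 5: 36, 6: 47, 7: 60, 8: 75, 9: 92}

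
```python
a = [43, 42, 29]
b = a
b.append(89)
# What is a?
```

After line 1: a = [43, 42, 29]
After line 2 (b = a is an alias, same object): a = [43, 42, 29], b = [43, 42, 29]
After line 3 (b.append mutates the shared list): a = [43, 42, 29, 89], b = [43, 42, 29, 89]

[43, 42, 29, 89]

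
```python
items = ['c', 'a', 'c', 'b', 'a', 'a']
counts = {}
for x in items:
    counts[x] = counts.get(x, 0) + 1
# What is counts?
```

Initial: counts = {}, items = ['c', 'a', 'c', 'b', 'a', 'a']
See 'c': counts = {'c': 1}
See 'a': counts = {'c': 1, 'a': 1}
See 'c': counts = {'c': 2, 'a': 1}
See 'b': counts = {'c': 2, 'a': 1, 'b': 1}
See 'a': counts = {'c': 2, 'a': 2, 'b': 1}
See 'a': counts = {'c': 2, 'a': 3, 'b': 1}

{'c': 2, 'a': 3, 'b': 1}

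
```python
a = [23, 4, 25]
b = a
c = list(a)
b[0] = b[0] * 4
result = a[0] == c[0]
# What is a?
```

After line 1: a = [23, 4, 25]
After line 2 (b = a, alias): a = [23, 4, 25], b = [23, 4, 25]
After line 3 (c = list(a) is a copy, new object): c = [23, 4, 25]
After line 4 (b[0] = 23 * 4 = 92; mutates shared a/b): a = b = [92, 4, 25], c = [23, 4, 25]
After line 5 (a[0] = 92, c[0] = 23; result = False)

[92, 4, 25]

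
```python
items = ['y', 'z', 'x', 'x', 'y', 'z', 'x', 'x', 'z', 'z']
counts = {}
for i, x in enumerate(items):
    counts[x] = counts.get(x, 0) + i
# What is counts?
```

Initial: counts = {}, items = ['y', 'z', 'x', 'x', 'y', 'z', 'x', 'x', 'z', 'z']
i=0, x='y': counts = {'y': 0}
i=1, x='z': counts = {'y': 0, 'z': 1}
i=2, x='x': counts = {'y': 0, 'z': 1, 'x': 2}
i=3, x='x': counts = {'y': 0, 'z': 1, 'x': 5}
i=4, x='y': counts = {'y': 4, 'z': 1, 'x': 5}
i=5, x='z': counts = {'y': 4, 'z': 6, 'x': 5}
i=6, x='x': counts = {'y': 4, 'z': 6, 'x': 11}
i=7, x='x': counts = {'y': 4, 'z': 6, 'x': 18}
i=8, x='z': counts = {'y': 4, 'z': 14, 'x': 18}
i=9, x='z': counts = {'y': 4, 'z': 23, 'x': 18}

{'y': 4, 'z': 23, 'x': 18}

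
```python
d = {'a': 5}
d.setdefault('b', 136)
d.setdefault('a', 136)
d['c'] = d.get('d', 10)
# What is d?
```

After line 1: d = {'a': 5}
After line 2 (setdefault adds 'b'=136): d = {'a': 5, 'b': 136}
After line 3 (setdefault 'a' no-op, already exists): d = {'a': 5, 'b': 136}
After line 4 (get('d', 10) returns default since 'd' not in d): d = {'a': 5, 'b': 136, 'c': 10}

{'a': 5, 'b': 136, 'c': 10}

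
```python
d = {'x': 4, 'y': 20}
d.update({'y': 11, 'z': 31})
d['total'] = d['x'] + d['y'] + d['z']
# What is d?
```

After line 1: d = {'x': 4, 'y': 20}
After line 2 (y overwritten, z added): d = {'x': 4, 'y': 11, 'z': 31}
After line 3 (total = 4 + 11 + 31 = 46): d = {'x': 4, 'y': 11, 'z': 31, 'total': 46}

{'x': 4, 'y': 11, 'z': 31, 'total': 46}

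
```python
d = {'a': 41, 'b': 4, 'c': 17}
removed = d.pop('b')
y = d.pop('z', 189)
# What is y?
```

After line 1: d = {'a': 41, 'b': 4, 'c': 17}
After line 2 (pop 'b' returns 4): d = {'a': 41, 'c': 17}, removed = 4
After line 3 (pop 'z' missing, returns default 189): d = {'a': 41, 'c': 17}, y = 189

189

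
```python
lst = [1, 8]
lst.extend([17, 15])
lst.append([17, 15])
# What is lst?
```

After line 1: lst = [1, 8]
After line 2 (extend unpacks [17, 15]): lst = [1, 8, 17, 15]
After line 3 (append adds [17, 15] as single element): lst = [1, 8, 17, 15, [17, 15]]

[1, 8, 17, 15, [17, 15]]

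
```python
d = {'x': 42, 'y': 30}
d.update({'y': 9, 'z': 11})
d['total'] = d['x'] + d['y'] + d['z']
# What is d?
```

After line 1: d = {'x': 42, 'y': 30}
After line 2 (y overwritten, z added): d = {'x': 42, 'y': 9, 'z': 11}
After line 3 (total = 42 + 9 + 11 = 62): d = {'x': 42, 'y': 9, 'z': 11, 'total': 62}

{'x': 42, 'y': 9, 'z': 11, 'total': 62}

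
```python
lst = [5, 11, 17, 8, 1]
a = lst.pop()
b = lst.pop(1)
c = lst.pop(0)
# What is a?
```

After line 1: lst = [5, 11, 17, 8, 1]
After line 2 (pop() -> a = 1): lst = [5, 11, 17, 8]
After line 3 (pop(1) -> b = 11): lst = [5, 17, 8]
After line 4 (pop(0) -> c = 5): lst = [17, 8]

1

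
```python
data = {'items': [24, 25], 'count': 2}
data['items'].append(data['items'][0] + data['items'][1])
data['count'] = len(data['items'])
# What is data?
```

After line 1: data = {'items': [24, 25], 'count': 2}
After line 2 (append 24 + 25 = 49): data = {'items': [24, 25, 49], 'count': 2}
After line 3 (count = len(items) = 3): data = {'items': [24, 25, 49], 'count': 3}

{'items': [24, 25, 49], 'count': 3}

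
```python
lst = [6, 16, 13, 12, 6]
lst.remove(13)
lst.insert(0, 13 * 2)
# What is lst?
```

After line 1: lst = [6, 16, 13, 12, 6]
After line 2 (remove first 13): lst = [6, 16, 12, 6]
After line 3 (insert 26 at index 0): lst = [26, 6, 16, 12, 6]

[26, 6, 16, 12, 6]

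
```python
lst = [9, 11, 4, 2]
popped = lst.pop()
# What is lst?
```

[9, 11, 4]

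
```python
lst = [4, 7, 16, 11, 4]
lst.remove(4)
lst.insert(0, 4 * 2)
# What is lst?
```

After line 1: lst = [4, 7, 16, 11, 4]
After line 2 (remove first 4): lst = [7, 16, 11, 4]
After line 3 (insert 8 at index 0): lst = [8, 7, 16, 11, 4]

[8, 7, 16, 11, 4]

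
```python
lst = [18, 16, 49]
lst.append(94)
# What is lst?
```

[18, 16, 49, 94]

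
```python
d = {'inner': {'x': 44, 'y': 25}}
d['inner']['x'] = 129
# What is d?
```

After line 1: d = {'inner': {'x': 44, 'y': 25}}
After line 2 (inner x overwritten): d = {'inner': {'x': 129, 'y': 25}}

{'inner': {'x': 129, 'y': 25}}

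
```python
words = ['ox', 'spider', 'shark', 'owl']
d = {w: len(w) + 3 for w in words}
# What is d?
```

{'ox': 5, 'spider': 9, 'shark': 8, 'owl': 6}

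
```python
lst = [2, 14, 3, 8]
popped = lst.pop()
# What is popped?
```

8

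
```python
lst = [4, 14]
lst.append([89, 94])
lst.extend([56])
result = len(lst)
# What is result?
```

After line 1: lst = [4, 14]
After line 2 (append adds [89, 94] as single element): lst = [4, 14, [89, 94]]
After line 3 (extend unpacks [56], adds 56): lst = [4, 14, [89, 94], 56]
After line 4: result = len(lst) = 4

4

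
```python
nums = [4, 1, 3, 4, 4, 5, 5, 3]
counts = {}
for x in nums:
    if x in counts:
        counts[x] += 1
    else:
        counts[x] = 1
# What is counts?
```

Initial: counts = {}, nums = [4, 1, 3, 4, 4, 5, 5, 3]
See 4: counts = {4: 1}
See 1: counts = {4: 1, 1: 1}
See 3: counts = {4: 1, 1: 1, 3: 1}
See 4: counts = {4: 2, 1: 1, 3: 1}
See 4: counts = {4: 3, 1: 1, 3: 1}
See 5: counts = {4: 3, 1: 1, 3: 1, 5: 1}
See 5: counts = {4: 3, 1: 1, 3: 1, 5: 2}
See 3: counts = {4: 3, 1: 1, 3: 2, 5: 2}

{4: 3, 1: 1, 3: 2, 5: 2}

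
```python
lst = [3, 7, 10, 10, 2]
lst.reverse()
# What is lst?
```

[2, 10, 10, 7, 3]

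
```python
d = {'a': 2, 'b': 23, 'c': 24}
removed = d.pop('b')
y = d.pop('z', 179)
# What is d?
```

After line 1: d = {'a': 2, 'b': 23, 'c': 24}
After line 2 (pop 'b' returns 23): d = {'a': 2, 'c': 24}, removed = 23
After line 3 (pop 'z' missing, returns default 179): d = {'a': 2, 'c': 24}, y = 179

{'a': 2, 'c': 24}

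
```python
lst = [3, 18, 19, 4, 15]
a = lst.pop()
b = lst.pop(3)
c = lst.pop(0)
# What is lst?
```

After line 1: lst = [3, 18, 19, 4, 15]
After line 2 (pop() -> a = 15): lst = [3, 18, 19, 4]
After line 3 (pop(3) -> b = 4): lst = [3, 18, 19]
After line 4 (pop(0) -> c = 3): lst = [18, 19]

[18, 19]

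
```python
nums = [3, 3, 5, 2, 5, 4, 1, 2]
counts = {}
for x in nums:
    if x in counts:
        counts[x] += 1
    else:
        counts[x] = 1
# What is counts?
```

Initial: counts = {}, nums = [3, 3, 5, 2, 5, 4, 1, 2]
See 3: counts = {3: 1}
See 3: counts = {3: 2}
See 5: counts = {3: 2, 5: 1}
See 2: counts = {3: 2, 5: 1, 2: 1}
See 5: counts = {3: 2, 5: 2, 2: 1}
See 4: counts = {3: 2, 5: 2, 2: 1, 4: 1}
See 1: counts = {3: 2, 5: 2, 2: 1, 4: 1, 1: 1}
See 2: counts = {3: 2, 5: 2, 2: 2, 4: 1, 1: 1}

{3: 2, 5: 2, 2: 2, 4: 1, 1: 1}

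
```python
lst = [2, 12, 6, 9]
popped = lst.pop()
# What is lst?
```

[2, 12, 6]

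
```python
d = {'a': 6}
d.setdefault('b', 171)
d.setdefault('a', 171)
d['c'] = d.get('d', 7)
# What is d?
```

After line 1: d = {'a': 6}
After line 2 (setdefault adds 'b'=171): d = {'a': 6, 'b': 171}
After line 3 (setdefault 'a' no-op, already exists): d = {'a': 6, 'b': 171}
After line 4 (get('d', 7) returns default since 'd' not in d): d = {'a': 6, 'b': 171, 'c': 7}

{'a': 6, 'b': 171, 'c': 7}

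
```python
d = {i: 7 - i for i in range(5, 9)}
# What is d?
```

{5: 2, 6: 1, 7: 0, 8: -1}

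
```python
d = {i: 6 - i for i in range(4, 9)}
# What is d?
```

{4: 2, 5: 1, 6: 0, 7: -1, 8: -2}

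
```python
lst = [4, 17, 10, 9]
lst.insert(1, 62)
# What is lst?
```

[4, 62, 17, 10, 9]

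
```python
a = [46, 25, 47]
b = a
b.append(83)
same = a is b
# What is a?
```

After line 1: a = [46, 25, 47]
After line 2 (b = a is an alias, same object): a = [46, 25, 47], b = [46, 25, 47]
After line 3 (b.append mutates the shared list): a = [46, 25, 47, 83], b = [46, 25, 47, 83]
After line 4 (same = a is b; same object -> True): same = True

[46, 25, 47, 83]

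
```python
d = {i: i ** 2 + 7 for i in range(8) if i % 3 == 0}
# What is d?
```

{0: 7, 3: 16, 6: 43}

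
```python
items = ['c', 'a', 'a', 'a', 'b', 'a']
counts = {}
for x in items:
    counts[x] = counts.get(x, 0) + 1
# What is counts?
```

Initial: counts = {}, items = ['c', 'a', 'a', 'a', 'b', 'a']
See 'c': counts = {'c': 1}
See 'a': counts = {'c': 1, 'a': 1}
See 'a': counts = {'c': 1, 'a': 2}
See 'a': counts = {'c': 1, 'a': 3}
See 'b': counts = {'c': 1, 'a': 3, 'b': 1}
See 'a': counts = {'c': 1, 'a': 4, 'b': 1}

{'c': 1, 'a': 4, 'b': 1}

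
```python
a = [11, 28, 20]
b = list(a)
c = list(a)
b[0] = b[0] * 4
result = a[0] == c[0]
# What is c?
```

After line 1: a = [11, 28, 20]
After line 2 (b = list(a), copy): a = [11, 28, 20], b = [11, 28, 20]
After line 3 (c = list(a) is a copy, new object): c = [11, 28, 20]
After line 4 (b[0] = 11 * 4 = 44; only b mutates (copy)): a = [11, 28, 20], b = [44, 28, 20], c = [11, 28, 20]
After line 5 (a[0] = 11, c[0] = 11; result = True)

[11, 28, 20]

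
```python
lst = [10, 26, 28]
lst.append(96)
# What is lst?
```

[10, 26, 28, 96]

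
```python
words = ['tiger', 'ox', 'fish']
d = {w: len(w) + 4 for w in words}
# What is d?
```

{'tiger': 9, 'ox': 6, 'fish': 8}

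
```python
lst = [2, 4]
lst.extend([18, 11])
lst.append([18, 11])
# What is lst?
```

After line 1: lst = [2, 4]
After line 2 (extend unpacks [18, 11]): lst = [2, 4, 18, 11]
After line 3 (append adds [18, 11] as single element): lst = [2, 4, 18, 11, [18, 11]]

[2, 4, 18, 11, [18, 11]]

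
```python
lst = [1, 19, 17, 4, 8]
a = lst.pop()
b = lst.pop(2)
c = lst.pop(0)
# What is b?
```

After line 1: lst = [1, 19, 17, 4, 8]
After line 2 (pop() -> a = 8): lst = [1, 19, 17, 4]
After line 3 (pop(2) -> b = 17): lst = [1, 19, 4]
After line 4 (pop(0) -> c = 1): lst = [19, 4]

17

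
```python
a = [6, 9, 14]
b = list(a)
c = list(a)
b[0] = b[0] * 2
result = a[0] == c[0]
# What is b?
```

After line 1: a = [6, 9, 14]
After line 2 (b = list(a), copy): a = [6, 9, 14], b = [6, 9, 14]
After line 3 (c = list(a) is a copy, new object): c = [6, 9, 14]
After line 4 (b[0] = 6 * 2 = 12; only b mutates (copy)): a = [6, 9, 14], b = [12, 9, 14], c = [6, 9, 14]
After line 5 (a[0] = 6, c[0] = 6; result = True)

[12, 9, 14]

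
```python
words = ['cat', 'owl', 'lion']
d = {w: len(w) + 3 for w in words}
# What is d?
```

{'cat': 6, 'owl': 6, 'lion': 7}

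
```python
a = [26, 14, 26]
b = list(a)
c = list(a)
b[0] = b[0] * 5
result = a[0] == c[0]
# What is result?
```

After line 1: a = [26, 14, 26]
After line 2 (b = list(a), copy): a = [26, 14, 26], b = [26, 14, 26]
After line 3 (c = list(a) is a copy, new object): c = [26, 14, 26]
After line 4 (b[0] = 26 * 5 = 130; only b mutates (copy)): a = [26, 14, 26], b = [130, 14, 26], c = [26, 14, 26]
After line 5 (a[0] = 26, c[0] = 26; result = True)

True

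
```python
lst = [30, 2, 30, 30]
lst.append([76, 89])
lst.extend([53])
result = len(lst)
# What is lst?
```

After line 1: lst = [30, 2, 30, 30]
After line 2 (append adds [76, 89] as single element): lst = [30, 2, 30, 30, [76, 89]]
After line 3 (extend unpacks [53], adds 53): lst = [30, 2, 30, 30, [76, 89], 53]
After line 4: result = len(lst) = 6

[30, 2, 30, 30, [76, 89], 53]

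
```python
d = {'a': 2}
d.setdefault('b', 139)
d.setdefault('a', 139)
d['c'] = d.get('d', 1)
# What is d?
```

After line 1: d = {'a': 2}
After line 2 (setdefault adds 'b'=139): d = {'a': 2, 'b': 139}
After line 3 (setdefault 'a' no-op, already exists): d = {'a': 2, 'b': 139}
After line 4 (get('d', 1) returns default since 'd' not in d): d = {'a': 2, 'b': 139, 'c': 1}

{'a': 2, 'b': 139, 'c': 1}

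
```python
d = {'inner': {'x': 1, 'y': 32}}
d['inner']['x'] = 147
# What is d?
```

After line 1: d = {'inner': {'x': 1, 'y': 32}}
After line 2 (inner x overwritten): d = {'inner': {'x': 147, 'y': 32}}

{'inner': {'x': 147, 'y': 32}}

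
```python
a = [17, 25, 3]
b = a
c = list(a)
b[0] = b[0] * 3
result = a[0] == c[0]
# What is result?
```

After line 1: a = [17, 25, 3]
After line 2 (b = a, alias): a = [17, 25, 3], b = [17, 25, 3]
After line 3 (c = list(a) is a copy, new object): c = [17, 25, 3]
After line 4 (b[0] = 17 * 3 = 51; mutates shared a/b): a = b = [51, 25, 3], c = [17, 25, 3]
After line 5 (a[0] = 51, c[0] = 17; result = False)

False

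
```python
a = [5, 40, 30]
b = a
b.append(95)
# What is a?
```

After line 1: a = [5, 40, 30]
After line 2 (b = a is an alias, same object): a = [5, 40, 30], b = [5, 40, 30]
After line 3 (b.append mutates the shared list): a = [5, 40, 30, 95], b = [5, 40, 30, 95]

[5, 40, 30, 95]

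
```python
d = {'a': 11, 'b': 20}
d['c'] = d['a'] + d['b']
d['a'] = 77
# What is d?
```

After line 1: d = {'a': 11, 'b': 20}
After line 2 (d['c'] = 11 + 20): d = {'a': 11, 'b': 20, 'c': 31}
After line 3: d = {'a': 77, 'b': 20, 'c': 31}

{'a': 77, 'b': 20, 'c': 31}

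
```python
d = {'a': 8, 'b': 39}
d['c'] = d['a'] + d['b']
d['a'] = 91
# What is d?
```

After line 1: d = {'a': 8, 'b': 39}
After line 2 (d['c'] = 8 + 39): d = {'a': 8, 'b': 39, 'c': 47}
After line 3: d = {'a': 91, 'b': 39, 'c': 47}

{'a': 91, 'b': 39, 'c': 47}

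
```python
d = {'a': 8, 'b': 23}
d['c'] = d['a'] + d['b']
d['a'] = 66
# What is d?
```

After line 1: d = {'a': 8, 'b': 23}
After line 2 (d['c'] = 8 + 23): d = {'a': 8, 'b': 23, 'c': 31}
After line 3: d = {'a': 66, 'b': 23, 'c': 31}

{'a': 66, 'b': 23, 'c': 31}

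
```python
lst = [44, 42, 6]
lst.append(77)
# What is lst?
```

[44, 42, 6, 77]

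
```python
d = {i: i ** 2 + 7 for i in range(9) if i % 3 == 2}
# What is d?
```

{2: 11, 5: 32, 8: 71}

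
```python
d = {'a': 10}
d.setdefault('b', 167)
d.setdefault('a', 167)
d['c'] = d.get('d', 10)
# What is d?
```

After line 1: d = {'a': 10}
After line 2 (setdefault adds 'b'=167): d = {'a': 10, 'b': 167}
After line 3 (setdefault 'a' no-op, already exists): d = {'a': 10, 'b': 167}
After line 4 (get('d', 10) returns default since 'd' not in d): d = {'a': 10, 'b': 167, 'c': 10}

{'a': 10, 'b': 167, 'c': 10}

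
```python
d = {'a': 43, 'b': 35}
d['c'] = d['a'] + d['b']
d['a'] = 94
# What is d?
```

After line 1: d = {'a': 43, 'b': 35}
After line 2 (d['c'] = 43 + 35): d = {'a': 43, 'b': 35, 'c': 78}
After line 3: d = {'a': 94, 'b': 35, 'c': 78}

{'a': 94, 'b': 35, 'c': 78}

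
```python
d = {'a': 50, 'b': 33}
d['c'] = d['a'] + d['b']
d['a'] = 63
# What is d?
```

After line 1: d = {'a': 50, 'b': 33}
After line 2 (d['c'] = 50 + 33): d = {'a': 50, 'b': 33, 'c': 83}
After line 3: d = {'a': 63, 'b': 33, 'c': 83}

{'a': 63, 'b': 33, 'c': 83}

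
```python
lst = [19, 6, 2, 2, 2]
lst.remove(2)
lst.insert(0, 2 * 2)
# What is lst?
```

After line 1: lst = [19, 6, 2, 2, 2]
After line 2 (remove first 2): lst = [19, 6, 2, 2]
After line 3 (insert 4 at index 0): lst = [4, 19, 6, 2, 2]

[4, 19, 6, 2, 2]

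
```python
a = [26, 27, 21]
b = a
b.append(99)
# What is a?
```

After line 1: a = [26, 27, 21]
After line 2 (b = a is an alias, same object): a = [26, 27, 21], b = [26, 27, 21]
After line 3 (b.append mutates the shared list): a = [26, 27, 21, 99], b = [26, 27, 21, 99]

[26, 27, 21, 99]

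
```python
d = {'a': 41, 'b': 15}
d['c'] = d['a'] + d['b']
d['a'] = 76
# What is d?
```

After line 1: d = {'a': 41, 'b': 15}
After line 2 (d['c'] = 41 + 15): d = {'a': 41, 'b': 15, 'c': 56}
After line 3: d = {'a': 76, 'b': 15, 'c': 56}

{'a': 76, 'b': 15, 'c': 56}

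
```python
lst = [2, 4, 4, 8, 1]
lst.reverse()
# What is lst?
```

[1, 8, 4, 4, 2]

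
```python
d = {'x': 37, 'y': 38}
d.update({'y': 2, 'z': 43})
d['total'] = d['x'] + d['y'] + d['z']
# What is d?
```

After line 1: d = {'x': 37, 'y': 38}
After line 2 (y overwritten, z added): d = {'x': 37, 'y': 2, 'z': 43}
After line 3 (total = 37 + 2 + 43 = 82): d = {'x': 37, 'y': 2, 'z': 43, 'total': 82}

{'x': 37, 'y': 2, 'z': 43, 'total': 82}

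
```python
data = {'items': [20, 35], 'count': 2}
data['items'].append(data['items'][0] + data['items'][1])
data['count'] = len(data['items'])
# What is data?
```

After line 1: data = {'items': [20, 35], 'count': 2}
After line 2 (append 20 + 35 = 55): data = {'items': [20, 35, 55], 'count': 2}
After line 3 (count = len(items) = 3): data = {'items': [20, 35, 55], 'count': 3}

{'items': [20, 35, 55], 'count': 3}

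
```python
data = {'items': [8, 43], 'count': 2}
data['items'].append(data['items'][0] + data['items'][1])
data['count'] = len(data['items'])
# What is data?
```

After line 1: data = {'items': [8, 43], 'count': 2}
After line 2 (append 8 + 43 = 51): data = {'items': [8, 43, 51], 'count': 2}
After line 3 (count = len(items) = 3): data = {'items': [8, 43, 51], 'count': 3}

{'items': [8, 43, 51], 'count': 3}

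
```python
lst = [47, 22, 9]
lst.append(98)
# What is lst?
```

[47, 22, 9, 98]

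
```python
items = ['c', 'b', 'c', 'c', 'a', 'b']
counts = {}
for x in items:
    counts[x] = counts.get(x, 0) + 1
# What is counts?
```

Initial: counts = {}, items = ['c', 'b', 'c', 'c', 'a', 'b']
See 'c': counts = {'c': 1}
See 'b': counts = {'c': 1, 'b': 1}
See 'c': counts = {'c': 2, 'b': 1}
See 'c': counts = {'c': 3, 'b': 1}
See 'a': counts = {'c': 3, 'b': 1, 'a': 1}
See 'b': counts = {'c': 3, 'b': 2, 'a': 1}

{'c': 3, 'b': 2, 'a': 1}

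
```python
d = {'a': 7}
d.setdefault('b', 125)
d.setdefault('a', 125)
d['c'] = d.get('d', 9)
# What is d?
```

After line 1: d = {'a': 7}
After line 2 (setdefault adds 'b'=125): d = {'a': 7, 'b': 125}
After line 3 (setdefault 'a' no-op, already exists): d = {'a': 7, 'b': 125}
After line 4 (get('d', 9) returns default since 'd' not in d): d = {'a': 7, 'b': 125, 'c': 9}

{'a': 7, 'b': 125, 'c': 9}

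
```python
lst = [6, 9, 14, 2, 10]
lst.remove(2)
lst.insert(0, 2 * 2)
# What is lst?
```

After line 1: lst = [6, 9, 14, 2, 10]
After line 2 (remove first 2): lst = [6, 9, 14, 10]
After line 3 (insert 4 at index 0): lst = [4, 6, 9, 14, 10]

[4, 6, 9, 14, 10]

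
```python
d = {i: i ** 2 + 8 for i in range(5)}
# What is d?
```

{0: 8, 1: 9, 2: 12, 3: 17, 4: 24}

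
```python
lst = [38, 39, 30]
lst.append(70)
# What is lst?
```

[38, 39, 30, 70]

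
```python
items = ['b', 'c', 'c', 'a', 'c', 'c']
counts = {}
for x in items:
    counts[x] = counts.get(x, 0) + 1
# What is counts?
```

Initial: counts = {}, items = ['b', 'c', 'c', 'a', 'c', 'c']
See 'b': counts = {'b': 1}
See 'c': counts = {'b': 1, 'c': 1}
See 'c': counts = {'b': 1, 'c': 2}
See 'a': counts = {'b': 1, 'c': 2, 'a': 1}
See 'c': counts = {'b': 1, 'c': 3, 'a': 1}
See 'c': counts = {'b': 1, 'c': 4, 'a': 1}

{'b': 1, 'c': 4, 'a': 1}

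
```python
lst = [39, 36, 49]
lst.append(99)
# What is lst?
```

[39, 36, 49, 99]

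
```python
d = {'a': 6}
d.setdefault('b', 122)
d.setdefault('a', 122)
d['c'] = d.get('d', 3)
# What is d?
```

After line 1: d = {'a': 6}
After line 2 (setdefault adds 'b'=122): d = {'a': 6, 'b': 122}
After line 3 (setdefault 'a' no-op, already exists): d = {'a': 6, 'b': 122}
After line 4 (get('d', 3) returns default since 'd' not in d): d = {'a': 6, 'b': 122, 'c': 3}

{'a': 6, 'b': 122, 'c': 3}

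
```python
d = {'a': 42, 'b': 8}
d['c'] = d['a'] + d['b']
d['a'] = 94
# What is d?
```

After line 1: d = {'a': 42, 'b': 8}
After line 2 (d['c'] = 42 + 8): d = {'a': 42, 'b': 8, 'c': 50}
After line 3: d = {'a': 94, 'b': 8, 'c': 50}

{'a': 94, 'b': 8, 'c': 50}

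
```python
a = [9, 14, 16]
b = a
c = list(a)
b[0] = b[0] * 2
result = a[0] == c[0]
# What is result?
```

After line 1: a = [9, 14, 16]
After line 2 (b = a, alias): a = [9, 14, 16], b = [9, 14, 16]
After line 3 (c = list(a) is a copy, new object): c = [9, 14, 16]
After line 4 (b[0] = 9 * 2 = 18; mutates shared a/b): a = b = [18, 14, 16], c = [9, 14, 16]
After line 5 (a[0] = 18, c[0] = 9; result = False)

False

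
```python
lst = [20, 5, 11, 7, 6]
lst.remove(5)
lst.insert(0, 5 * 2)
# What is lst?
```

After line 1: lst = [20, 5, 11, 7, 6]
After line 2 (remove first 5): lst = [20, 11, 7, 6]
After line 3 (insert 10 at index 0): lst = [10, 20, 11, 7, 6]

[10, 20, 11, 7, 6]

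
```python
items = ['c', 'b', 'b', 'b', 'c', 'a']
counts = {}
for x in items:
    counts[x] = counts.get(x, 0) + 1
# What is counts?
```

Initial: counts = {}, items = ['c', 'b', 'b', 'b', 'c', 'a']
See 'c': counts = {'c': 1}
See 'b': counts = {'c': 1, 'b': 1}
See 'b': counts = {'c': 1, 'b': 2}
See 'b': counts = {'c': 1, 'b': 3}
See 'c': counts = {'c': 2, 'b': 3}
See 'a': counts = {'c': 2, 'b': 3, 'a': 1}

{'c': 2, 'b': 3, 'a': 1}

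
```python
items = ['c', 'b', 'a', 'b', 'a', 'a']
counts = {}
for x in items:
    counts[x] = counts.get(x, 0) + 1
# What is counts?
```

Initial: counts = {}, items = ['c', 'b', 'a', 'b', 'a', 'a']
See 'c': counts = {'c': 1}
See 'b': counts = {'c': 1, 'b': 1}
See 'a': counts = {'c': 1, 'b': 1, 'a': 1}
See 'b': counts = {'c': 1, 'b': 2, 'a': 1}
See 'a': counts = {'c': 1, 'b': 2, 'a': 2}
See 'a': counts = {'c': 1, 'b': 2, 'a': 3}

{'c': 1, 'b': 2, 'a': 3}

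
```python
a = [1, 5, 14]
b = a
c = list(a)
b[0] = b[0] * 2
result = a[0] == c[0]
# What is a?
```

After line 1: a = [1, 5, 14]
After line 2 (b = a, alias): a = [1, 5, 14], b = [1, 5, 14]
After line 3 (c = list(a) is a copy, new object): c = [1, 5, 14]
After line 4 (b[0] = 1 * 2 = 2; mutates shared a/b): a = b = [2, 5, 14], c = [1, 5, 14]
After line 5 (a[0] = 2, c[0] = 1; result = False)

[2, 5, 14]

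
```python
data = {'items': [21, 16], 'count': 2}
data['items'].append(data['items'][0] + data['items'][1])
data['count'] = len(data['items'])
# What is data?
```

After line 1: data = {'items': [21, 16], 'count': 2}
After line 2 (append 21 + 16 = 37): data = {'items': [21, 16, 37], 'count': 2}
After line 3 (count = len(items) = 3): data = {'items': [21, 16, 37], 'count': 3}

{'items': [21, 16, 37], 'count': 3}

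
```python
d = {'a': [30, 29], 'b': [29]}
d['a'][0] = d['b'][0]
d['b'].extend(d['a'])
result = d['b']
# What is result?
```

After line 1: d = {'a': [30, 29], 'b': [29]}
After line 2 (a[0] = b[0] = 29): d = {'a': [29, 29], 'b': [29]}
After line 3 (b.extend(a) appends [29, 29]): d = {'a': [29, 29], 'b': [29, 29, 29]}
After line 4: result = d['b'] = [29, 29, 29]

[29, 29, 29]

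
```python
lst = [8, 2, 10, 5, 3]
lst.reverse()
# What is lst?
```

[3, 5, 10, 2, 8]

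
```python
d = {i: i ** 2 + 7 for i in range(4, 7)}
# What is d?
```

{4: 23, 5: 32, 6: 43}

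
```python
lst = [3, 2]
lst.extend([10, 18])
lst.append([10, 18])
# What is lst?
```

After line 1: lst = [3, 2]
After line 2 (extend unpacks [10, 18]): lst = [3, 2, 10, 18]
After line 3 (append adds [10, 18] as single element): lst = [3, 2, 10, 18, [10, 18]]

[3, 2, 10, 18, [10, 18]]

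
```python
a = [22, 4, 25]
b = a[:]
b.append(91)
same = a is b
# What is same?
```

After line 1: a = [22, 4, 25]
After line 2 (b = a[:] is a shallow copy, new object): a = [22, 4, 25], b = [22, 4, 25]
After line 3 (append only mutates b): a = [22, 4, 25], b = [22, 4, 25, 91]
After line 4 (same = a is b; different objects -> False): same = False

False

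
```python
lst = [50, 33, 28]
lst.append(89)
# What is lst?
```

[50, 33, 28, 89]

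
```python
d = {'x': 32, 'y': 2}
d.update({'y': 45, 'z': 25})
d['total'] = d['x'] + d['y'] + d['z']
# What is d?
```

After line 1: d = {'x': 32, 'y': 2}
After line 2 (y overwritten, z added): d = {'x': 32, 'y': 45, 'z': 25}
After line 3 (total = 32 + 45 + 25 = 102): d = {'x': 32, 'y': 45, 'z': 25, 'total': 102}

{'x': 32, 'y': 45, 'z': 25, 'total': 102}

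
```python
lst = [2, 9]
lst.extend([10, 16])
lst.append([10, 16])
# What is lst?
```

After line 1: lst = [2, 9]
After line 2 (extend unpacks [10, 16]): lst = [2, 9, 10, 16]
After line 3 (append adds [10, 16] as single element): lst = [2, 9, 10, 16, [10, 16]]

[2, 9, 10, 16, [10, 16]]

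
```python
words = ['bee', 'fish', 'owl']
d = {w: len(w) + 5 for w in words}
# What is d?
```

{'bee': 8, 'fish': 9, 'owl': 8}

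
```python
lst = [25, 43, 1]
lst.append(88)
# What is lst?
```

[25, 43, 1, 88]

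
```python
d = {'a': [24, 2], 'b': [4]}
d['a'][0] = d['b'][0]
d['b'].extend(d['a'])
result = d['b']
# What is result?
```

After line 1: d = {'a': [24, 2], 'b': [4]}
After line 2 (a[0] = b[0] = 4): d = {'a': [4, 2], 'b': [4]}
After line 3 (b.extend(a) appends [4, 2]): d = {'a': [4, 2], 'b': [4, 4, 2]}
After line 4: result = d['b'] = [4, 4, 2]

[4, 4, 2]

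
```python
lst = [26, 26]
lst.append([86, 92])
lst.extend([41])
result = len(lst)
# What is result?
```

After line 1: lst = [26, 26]
After line 2 (append adds [86, 92] as single element): lst = [26, 26, [86, 92]]
After line 3 (extend unpacks [41], adds 41): lst = [26, 26, [86, 92], 41]
After line 4: result = len(lst) = 4

4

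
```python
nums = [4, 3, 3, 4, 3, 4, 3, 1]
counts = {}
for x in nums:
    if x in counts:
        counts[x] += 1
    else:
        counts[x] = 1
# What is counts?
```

Initial: counts = {}, nums = [4, 3, 3, 4, 3, 4, 3, 1]
See 4: counts = {4: 1}
See 3: counts = {4: 1, 3: 1}
See 3: counts = {4: 1, 3: 2}
See 4: counts = {4: 2, 3: 2}
See 3: counts = {4: 2, 3: 3}
See 4: counts = {4: 3, 3: 3}
See 3: counts = {4: 3, 3: 4}
See 1: counts = {4: 3, 3: 4, 1: 1}

{4: 3, 3: 4, 1: 1}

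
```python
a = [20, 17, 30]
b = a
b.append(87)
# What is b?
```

After line 1: a = [20, 17, 30]
After line 2 (b = a is an alias, same object): a = [20, 17, 30], b = [20, 17, 30]
After line 3 (b.append mutates the shared list): a = [20, 17, 30, 87], b = [20, 17, 30, 87]

[20, 17, 30, 87]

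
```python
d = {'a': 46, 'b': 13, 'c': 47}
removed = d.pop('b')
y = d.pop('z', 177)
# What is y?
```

After line 1: d = {'a': 46, 'b': 13, 'c': 47}
After line 2 (pop 'b' returns 13): d = {'a': 46, 'c': 47}, removed = 13
After line 3 (pop 'z' missing, returns default 177): d = {'a': 46, 'c': 47}, y = 177

177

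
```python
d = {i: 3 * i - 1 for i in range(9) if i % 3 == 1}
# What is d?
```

{1: 2, 4: 11, 7: 20}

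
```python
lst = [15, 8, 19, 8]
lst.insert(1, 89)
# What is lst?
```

[15, 89, 8, 19, 8]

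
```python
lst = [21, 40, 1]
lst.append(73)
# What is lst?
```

[21, 40, 1, 73]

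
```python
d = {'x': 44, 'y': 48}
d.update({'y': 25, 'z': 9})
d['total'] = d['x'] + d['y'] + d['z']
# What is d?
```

After line 1: d = {'x': 44, 'y': 48}
After line 2 (y overwritten, z added): d = {'x': 44, 'y': 25, 'z': 9}
After line 3 (total = 44 + 25 + 9 = 78): d = {'x': 44, 'y': 25, 'z': 9, 'total': 78}

{'x': 44, 'y': 25, 'z': 9, 'total': 78}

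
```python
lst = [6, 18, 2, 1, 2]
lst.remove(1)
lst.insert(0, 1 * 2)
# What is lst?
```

After line 1: lst = [6, 18, 2, 1, 2]
After line 2 (remove first 1): lst = [6, 18, 2, 2]
After line 3 (insert 2 at index 0): lst = [2, 6, 18, 2, 2]

[2, 6, 18, 2, 2]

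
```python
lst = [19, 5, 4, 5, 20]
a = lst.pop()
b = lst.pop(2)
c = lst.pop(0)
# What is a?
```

After line 1: lst = [19, 5, 4, 5, 20]
After line 2 (pop() -> a = 20): lst = [19, 5, 4, 5]
After line 3 (pop(2) -> b = 4): lst = [19, 5, 5]
After line 4 (pop(0) -> c = 19): lst = [5, 5]

20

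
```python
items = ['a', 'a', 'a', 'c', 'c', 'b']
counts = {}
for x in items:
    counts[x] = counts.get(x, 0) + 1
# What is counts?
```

Initial: counts = {}, items = ['a', 'a', 'a', 'c', 'c', 'b']
See 'a': counts = {'a': 1}
See 'a': counts = {'a': 2}
See 'a': counts = {'a': 3}
See 'c': counts = {'a': 3, 'c': 1}
See 'c': counts = {'a': 3, 'c': 2}
See 'b': counts = {'a': 3, 'c': 2, 'b': 1}

{'a': 3, 'c': 2, 'b': 1}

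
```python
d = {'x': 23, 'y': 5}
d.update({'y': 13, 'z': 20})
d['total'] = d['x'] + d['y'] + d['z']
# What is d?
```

After line 1: d = {'x': 23, 'y': 5}
After line 2 (y overwritten, z added): d = {'x': 23, 'y': 13, 'z': 20}
After line 3 (total = 23 + 13 + 20 = 56): d = {'x': 23, 'y': 13, 'z': 20, 'total': 56}

{'x': 23, 'y': 13, 'z': 20, 'total': 56}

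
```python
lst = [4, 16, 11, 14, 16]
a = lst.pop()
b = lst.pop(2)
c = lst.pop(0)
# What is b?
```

After line 1: lst = [4, 16, 11, 14, 16]
After line 2 (pop() -> a = 16): lst = [4, 16, 11, 14]
After line 3 (pop(2) -> b = 11): lst = [4, 16, 14]
After line 4 (pop(0) -> c = 4): lst = [16, 14]

11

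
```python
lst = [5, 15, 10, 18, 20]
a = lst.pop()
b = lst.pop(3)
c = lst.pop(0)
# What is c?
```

After line 1: lst = [5, 15, 10, 18, 20]
After line 2 (pop() -> a = 20): lst = [5, 15, 10, 18]
After line 3 (pop(3) -> b = 18): lst = [5, 15, 10]
After line 4 (pop(0) -> c = 5): lst = [15, 10]

5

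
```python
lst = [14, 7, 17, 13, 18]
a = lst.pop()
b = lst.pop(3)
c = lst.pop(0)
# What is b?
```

After line 1: lst = [14, 7, 17, 13, 18]
After line 2 (pop() -> a = 18): lst = [14, 7, 17, 13]
After line 3 (pop(3) -> b = 13): lst = [14, 7, 17]
After line 4 (pop(0) -> c = 14): lst = [7, 17]

13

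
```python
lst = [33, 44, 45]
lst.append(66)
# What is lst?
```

[33, 44, 45, 66]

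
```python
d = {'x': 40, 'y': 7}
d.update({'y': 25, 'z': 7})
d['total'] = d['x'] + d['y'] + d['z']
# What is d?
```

After line 1: d = {'x': 40, 'y': 7}
After line 2 (y overwritten, z added): d = {'x': 40, 'y': 25, 'z': 7}
After line 3 (total = 40 + 25 + 7 = 72): d = {'x': 40, 'y': 25, 'z': 7, 'total': 72}

{'x': 40, 'y': 25, 'z': 7, 'total': 72}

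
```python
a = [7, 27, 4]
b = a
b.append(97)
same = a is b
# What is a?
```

After line 1: a = [7, 27, 4]
After line 2 (b = a is an alias, same object): a = [7, 27, 4], b = [7, 27, 4]
After line 3 (b.append mutates the shared list): a = [7, 27, 4, 97], b = [7, 27, 4, 97]
After line 4 (same = a is b; same object -> True): same = True

[7, 27, 4, 97]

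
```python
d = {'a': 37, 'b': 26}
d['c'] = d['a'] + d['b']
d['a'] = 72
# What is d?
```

After line 1: d = {'a': 37, 'b': 26}
After line 2 (d['c'] = 37 + 26): d = {'a': 37, 'b': 26, 'c': 63}
After line 3: d = {'a': 72, 'b': 26, 'c': 63}

{'a': 72, 'b': 26, 'c': 63}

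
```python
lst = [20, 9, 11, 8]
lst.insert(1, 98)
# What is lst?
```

[20, 98, 9, 11, 8]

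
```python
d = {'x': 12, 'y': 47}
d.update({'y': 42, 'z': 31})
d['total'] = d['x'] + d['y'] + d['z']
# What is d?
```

After line 1: d = {'x': 12, 'y': 47}
After line 2 (y overwritten, z added): d = {'x': 12, 'y': 42, 'z': 31}
After line 3 (total = 12 + 42 + 31 = 85): d = {'x': 12, 'y': 42, 'z': 31, 'total': 85}

{'x': 12, 'y': 42, 'z': 31, 'total': 85}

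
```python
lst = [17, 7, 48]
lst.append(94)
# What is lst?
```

[17, 7, 48, 94]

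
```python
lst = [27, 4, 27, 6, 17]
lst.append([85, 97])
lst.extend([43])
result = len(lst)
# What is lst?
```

After line 1: lst = [27, 4, 27, 6, 17]
After line 2 (append adds [85, 97] as single element): lst = [27, 4, 27, 6, 17, [85, 97]]
After line 3 (extend unpacks [43], adds 43): lst = [27, 4, 27, 6, 17, [85, 97], 43]
After line 4: result = len(lst) = 7

[27, 4, 27, 6, 17, [85, 97], 43]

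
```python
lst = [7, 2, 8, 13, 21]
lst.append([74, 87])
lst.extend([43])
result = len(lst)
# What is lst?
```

After line 1: lst = [7, 2, 8, 13, 21]
After line 2 (append adds [74, 87] as single element): lst = [7, 2, 8, 13, 21, [74, 87]]
After line 3 (extend unpacks [43], adds 43): lst = [7, 2, 8, 13, 21, [74, 87], 43]
After line 4: result = len(lst) = 7

[7, 2, 8, 13, 21, [74, 87], 43]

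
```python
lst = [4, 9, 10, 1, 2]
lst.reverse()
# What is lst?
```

[2, 1, 10, 9, 4]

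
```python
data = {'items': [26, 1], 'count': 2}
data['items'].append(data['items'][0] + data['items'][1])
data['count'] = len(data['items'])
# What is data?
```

After line 1: data = {'items': [26, 1], 'count': 2}
After line 2 (append 26 + 1 = 27): data = {'items': [26, 1, 27], 'count': 2}
After line 3 (count = len(items) = 3): data = {'items': [26, 1, 27], 'count': 3}

{'items': [26, 1, 27], 'count': 3}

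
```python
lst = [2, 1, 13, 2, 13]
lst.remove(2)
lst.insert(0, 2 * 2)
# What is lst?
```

After line 1: lst = [2, 1, 13, 2, 13]
After line 2 (remove first 2): lst = [1, 13, 2, 13]
After line 3 (insert 4 at index 0): lst = [4, 1, 13, 2, 13]

[4, 1, 13, 2, 13]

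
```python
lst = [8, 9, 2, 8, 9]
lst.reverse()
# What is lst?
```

[9, 8, 2, 9, 8]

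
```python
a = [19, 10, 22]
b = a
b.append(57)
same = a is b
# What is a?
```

After line 1: a = [19, 10, 22]
After line 2 (b = a is an alias, same object): a = [19, 10, 22], b = [19, 10, 22]
After line 3 (b.append mutates the shared list): a = [19, 10, 22, 57], b = [19, 10, 22, 57]
After line 4 (same = a is b; same object -> True): same = True

[19, 10, 22, 57]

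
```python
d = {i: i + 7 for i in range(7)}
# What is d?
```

{0: 7, 1: 8, 2: 9, 3: 10, 4: 11, 5: 12, 6: 13}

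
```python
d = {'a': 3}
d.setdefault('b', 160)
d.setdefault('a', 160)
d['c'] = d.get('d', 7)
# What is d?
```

After line 1: d = {'a': 3}
After line 2 (setdefault adds 'b'=160): d = {'a': 3, 'b': 160}
After line 3 (setdefault 'a' no-op, already exists): d = {'a': 3, 'b': 160}
After line 4 (get('d', 7) returns default since 'd' not in d): d = {'a': 3, 'b': 160, 'c': 7}

{'a': 3, 'b': 160, 'c': 7}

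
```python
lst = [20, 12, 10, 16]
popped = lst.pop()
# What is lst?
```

[20, 12, 10]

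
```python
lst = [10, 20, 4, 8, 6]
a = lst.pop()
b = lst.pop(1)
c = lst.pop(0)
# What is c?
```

After line 1: lst = [10, 20, 4, 8, 6]
After line 2 (pop() -> a = 6): lst = [10, 20, 4, 8]
After line 3 (pop(1) -> b = 20): lst = [10, 4, 8]
After line 4 (pop(0) -> c = 10): lst = [4, 8]

10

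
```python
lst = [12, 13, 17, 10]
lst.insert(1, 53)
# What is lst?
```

[12, 53, 13, 17, 10]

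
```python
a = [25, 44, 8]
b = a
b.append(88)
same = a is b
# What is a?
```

After line 1: a = [25, 44, 8]
After line 2 (b = a is an alias, same object): a = [25, 44, 8], b = [25, 44, 8]
After line 3 (b.append mutates the shared list): a = [25, 44, 8, 88], b = [25, 44, 8, 88]
After line 4 (same = a is b; same object -> True): same = True

[25, 44, 8, 88]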